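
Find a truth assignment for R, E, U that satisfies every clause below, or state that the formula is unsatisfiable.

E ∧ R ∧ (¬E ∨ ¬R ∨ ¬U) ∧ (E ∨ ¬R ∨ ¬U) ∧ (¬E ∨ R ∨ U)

R: True, E: True, U: False

Unit clause (E) forces E = True.
Unit clause (R) forces R = True.
In (¬E ∨ ¬R ∨ ¬U) only ¬U is left, so U = False.
Check each clause:
  (E): E holds.
  (R): R holds.
  (¬E ∨ ¬R ∨ ¬U): ¬U holds.
  (E ∨ ¬R ∨ ¬U): E holds.
  (¬E ∨ R ∨ U): R holds.
All clauses satisfied.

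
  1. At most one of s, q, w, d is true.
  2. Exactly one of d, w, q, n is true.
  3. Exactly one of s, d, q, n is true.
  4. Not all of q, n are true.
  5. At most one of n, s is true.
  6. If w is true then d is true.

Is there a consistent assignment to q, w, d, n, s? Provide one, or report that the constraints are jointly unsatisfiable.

q = False, w = False, d = False, n = True, s = False

  (1) {s, q, w, d}: 0 true — at most one ✓
  (2) {d, w, q, n}: 1 true — exactly one ✓
  (3) {s, d, q, n}: 1 true — exactly one ✓
  (4) {q, n}: 1/2 true — not all ✓
  (5) {n, s}: 1 true — at most one ✓
  (6) w=F ⇒ d: vacuous ✓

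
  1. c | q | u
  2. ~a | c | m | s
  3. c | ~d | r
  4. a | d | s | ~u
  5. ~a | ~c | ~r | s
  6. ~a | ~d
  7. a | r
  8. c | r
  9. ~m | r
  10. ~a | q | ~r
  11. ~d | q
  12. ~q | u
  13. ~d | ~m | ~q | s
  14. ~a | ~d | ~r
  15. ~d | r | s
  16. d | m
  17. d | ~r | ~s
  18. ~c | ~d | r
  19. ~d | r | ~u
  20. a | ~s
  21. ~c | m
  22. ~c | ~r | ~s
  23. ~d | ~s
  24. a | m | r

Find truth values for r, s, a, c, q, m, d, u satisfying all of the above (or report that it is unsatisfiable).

Set r = True.
Try s = True:
  (d | ~r | ~s) forces d = True.
  clause (~d | ~s) is falsified — backtrack.
So s = False.
Set a = False.
Set c = True.
  then (~c | m) forces m = True.
Set q = False.
  then (~d | q) forces d = False.
  then (a | d | s | ~u) forces u = False.
All clauses satisfied.

r=T, s=F, a=F, c=T, q=F, m=T, d=F, u=F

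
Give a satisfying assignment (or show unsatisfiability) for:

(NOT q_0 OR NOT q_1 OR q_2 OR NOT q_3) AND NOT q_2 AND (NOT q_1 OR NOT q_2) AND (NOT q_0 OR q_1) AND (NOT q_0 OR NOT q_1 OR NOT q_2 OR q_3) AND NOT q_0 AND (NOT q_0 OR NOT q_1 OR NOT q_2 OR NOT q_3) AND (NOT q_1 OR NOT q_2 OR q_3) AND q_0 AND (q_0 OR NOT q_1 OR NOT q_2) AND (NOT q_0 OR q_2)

Unsatisfiable — no assignment works.

Case q_0 = True:
  Clause (NOT q_0) is falsified — contradiction.
Case q_0 = False:
  Clause (q_0) is falsified — contradiction.
Both cases fail, so the formula is unsatisfiable.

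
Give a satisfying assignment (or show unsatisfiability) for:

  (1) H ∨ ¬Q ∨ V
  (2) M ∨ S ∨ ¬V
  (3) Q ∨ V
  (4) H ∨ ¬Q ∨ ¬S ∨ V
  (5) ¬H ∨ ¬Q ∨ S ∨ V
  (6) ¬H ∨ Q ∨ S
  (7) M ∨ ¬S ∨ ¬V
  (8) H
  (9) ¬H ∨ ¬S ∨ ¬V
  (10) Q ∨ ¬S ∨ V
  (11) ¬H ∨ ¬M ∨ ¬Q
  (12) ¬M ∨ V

V = False, Q = True, H = True, M = False, S = True

Unit clause (H) forces H = True.
Try V = True:
  (¬H ∨ ¬S ∨ ¬V) forces S = False.
  (M ∨ S ∨ ¬V) forces M = True.
  (¬H ∨ Q ∨ S) forces Q = True.
  clause (¬H ∨ ¬M ∨ ¬Q) is falsified — backtrack.
So V = False.
  then (Q ∨ V) forces Q = True.
  then (¬H ∨ ¬Q ∨ S ∨ V) forces S = True.
  then (¬H ∨ ¬M ∨ ¬Q) forces M = False.
All clauses satisfied.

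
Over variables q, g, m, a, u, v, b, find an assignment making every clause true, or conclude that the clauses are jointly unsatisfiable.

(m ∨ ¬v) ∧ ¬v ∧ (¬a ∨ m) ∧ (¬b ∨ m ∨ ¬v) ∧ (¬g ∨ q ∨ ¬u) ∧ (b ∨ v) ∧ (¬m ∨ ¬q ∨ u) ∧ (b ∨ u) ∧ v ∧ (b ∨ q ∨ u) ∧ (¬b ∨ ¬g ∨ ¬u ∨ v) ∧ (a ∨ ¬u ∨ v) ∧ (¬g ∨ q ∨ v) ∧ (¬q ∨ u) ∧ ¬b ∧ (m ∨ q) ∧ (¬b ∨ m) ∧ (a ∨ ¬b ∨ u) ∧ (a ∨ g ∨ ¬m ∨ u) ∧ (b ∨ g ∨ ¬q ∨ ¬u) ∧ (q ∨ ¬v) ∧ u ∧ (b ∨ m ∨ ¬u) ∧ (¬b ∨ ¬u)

Case v = True:
  Clause (¬v) is falsified — contradiction.
Case v = False:
  Clause (v) is falsified — contradiction.
Both cases fail, so the formula is unsatisfiable.

Unsatisfiable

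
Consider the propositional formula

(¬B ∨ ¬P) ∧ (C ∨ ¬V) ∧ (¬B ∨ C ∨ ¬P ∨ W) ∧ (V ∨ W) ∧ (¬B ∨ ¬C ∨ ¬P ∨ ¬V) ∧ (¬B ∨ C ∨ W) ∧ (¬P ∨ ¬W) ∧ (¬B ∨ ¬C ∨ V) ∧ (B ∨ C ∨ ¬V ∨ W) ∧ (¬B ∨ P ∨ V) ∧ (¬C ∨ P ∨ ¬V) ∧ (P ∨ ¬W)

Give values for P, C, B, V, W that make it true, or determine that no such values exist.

Try P = False:
  (P ∨ ¬W) forces W = False.
  (V ∨ W) forces V = True.
  (C ∨ ¬V) forces C = True.
  clause (¬C ∨ P ∨ ¬V) is falsified — backtrack.
So P = True.
  then (¬B ∨ ¬P) forces B = False.
  then (¬P ∨ ¬W) forces W = False.
  then (V ∨ W) forces V = True.
  then (B ∨ C ∨ ¬V ∨ W) forces C = True.
All clauses satisfied.

P = True, C = True, B = False, V = True, W = False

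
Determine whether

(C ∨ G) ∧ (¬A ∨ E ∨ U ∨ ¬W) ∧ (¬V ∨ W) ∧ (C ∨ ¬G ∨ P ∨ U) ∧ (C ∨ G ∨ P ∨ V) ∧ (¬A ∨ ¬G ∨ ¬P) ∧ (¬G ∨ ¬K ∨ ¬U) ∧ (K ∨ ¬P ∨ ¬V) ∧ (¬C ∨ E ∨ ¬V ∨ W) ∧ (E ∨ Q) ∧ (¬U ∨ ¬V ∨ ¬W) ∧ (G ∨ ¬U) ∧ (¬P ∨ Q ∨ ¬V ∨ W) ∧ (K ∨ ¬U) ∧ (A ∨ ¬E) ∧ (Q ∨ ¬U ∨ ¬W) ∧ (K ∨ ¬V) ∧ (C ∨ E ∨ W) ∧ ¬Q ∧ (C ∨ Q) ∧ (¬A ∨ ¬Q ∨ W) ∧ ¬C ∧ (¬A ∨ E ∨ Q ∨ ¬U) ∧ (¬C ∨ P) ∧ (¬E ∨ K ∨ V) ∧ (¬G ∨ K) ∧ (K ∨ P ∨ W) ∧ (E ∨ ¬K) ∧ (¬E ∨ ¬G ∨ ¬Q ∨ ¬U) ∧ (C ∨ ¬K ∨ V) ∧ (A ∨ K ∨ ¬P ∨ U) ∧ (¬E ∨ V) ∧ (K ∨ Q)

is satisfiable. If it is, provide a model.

Unsatisfiable — no assignment works.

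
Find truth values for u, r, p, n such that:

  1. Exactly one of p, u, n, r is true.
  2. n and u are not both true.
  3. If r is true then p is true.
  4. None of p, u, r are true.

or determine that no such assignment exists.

u=F, r=F, p=F, n=T

  (1) {p, u, n, r}: 1 true — exactly one ✓
  (2) n=T, u=F — not both ✓
  (3) r=F ⇒ p: vacuous ✓
  (4) {p, u, r}: 0 true — none ✓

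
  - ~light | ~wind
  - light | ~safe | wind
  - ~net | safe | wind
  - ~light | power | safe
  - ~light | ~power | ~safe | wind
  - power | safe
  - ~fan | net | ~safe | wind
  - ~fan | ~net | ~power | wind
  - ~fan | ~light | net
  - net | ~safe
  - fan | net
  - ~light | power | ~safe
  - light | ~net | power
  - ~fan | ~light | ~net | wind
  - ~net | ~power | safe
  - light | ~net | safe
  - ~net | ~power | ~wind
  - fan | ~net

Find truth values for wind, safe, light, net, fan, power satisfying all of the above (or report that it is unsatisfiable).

wind=F, safe=F, light=F, net=F, fan=T, power=T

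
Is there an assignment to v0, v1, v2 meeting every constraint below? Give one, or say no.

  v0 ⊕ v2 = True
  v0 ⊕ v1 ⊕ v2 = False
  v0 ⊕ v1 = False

v0: True, v1: True, v2: False

v0 ⊕ v2 = T ⊕ F = True ✓
v0 ⊕ v1 ⊕ v2 = T ⊕ T ⊕ F = False ✓
v0 ⊕ v1 = T ⊕ T = False ✓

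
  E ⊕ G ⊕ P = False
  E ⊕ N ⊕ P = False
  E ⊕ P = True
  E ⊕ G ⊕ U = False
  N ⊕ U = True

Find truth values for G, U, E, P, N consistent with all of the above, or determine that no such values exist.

G: True; U: False; E: True; P: False; N: True

E ⊕ G ⊕ P = T ⊕ T ⊕ F = False ✓
E ⊕ N ⊕ P = T ⊕ T ⊕ F = False ✓
E ⊕ P = T ⊕ F = True ✓
E ⊕ G ⊕ U = T ⊕ T ⊕ F = False ✓
N ⊕ U = T ⊕ F = True ✓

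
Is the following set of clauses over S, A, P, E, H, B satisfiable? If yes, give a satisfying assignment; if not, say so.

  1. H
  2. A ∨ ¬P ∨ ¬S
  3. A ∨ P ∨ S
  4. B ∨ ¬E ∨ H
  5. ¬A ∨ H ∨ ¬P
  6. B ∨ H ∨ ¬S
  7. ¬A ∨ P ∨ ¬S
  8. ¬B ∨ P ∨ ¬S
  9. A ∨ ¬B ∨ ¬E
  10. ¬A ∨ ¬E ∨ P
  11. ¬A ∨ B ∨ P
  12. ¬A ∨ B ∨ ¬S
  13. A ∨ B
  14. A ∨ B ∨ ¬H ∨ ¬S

Unit clause (H) forces H = True.
Set S = False.
Set A = True.
Set P = False.
  then (¬A ∨ ¬E ∨ P) forces E = False.
  then (¬A ∨ B ∨ P) forces B = True.
All clauses satisfied.

S=F; A=T; P=F; E=F; H=T; B=T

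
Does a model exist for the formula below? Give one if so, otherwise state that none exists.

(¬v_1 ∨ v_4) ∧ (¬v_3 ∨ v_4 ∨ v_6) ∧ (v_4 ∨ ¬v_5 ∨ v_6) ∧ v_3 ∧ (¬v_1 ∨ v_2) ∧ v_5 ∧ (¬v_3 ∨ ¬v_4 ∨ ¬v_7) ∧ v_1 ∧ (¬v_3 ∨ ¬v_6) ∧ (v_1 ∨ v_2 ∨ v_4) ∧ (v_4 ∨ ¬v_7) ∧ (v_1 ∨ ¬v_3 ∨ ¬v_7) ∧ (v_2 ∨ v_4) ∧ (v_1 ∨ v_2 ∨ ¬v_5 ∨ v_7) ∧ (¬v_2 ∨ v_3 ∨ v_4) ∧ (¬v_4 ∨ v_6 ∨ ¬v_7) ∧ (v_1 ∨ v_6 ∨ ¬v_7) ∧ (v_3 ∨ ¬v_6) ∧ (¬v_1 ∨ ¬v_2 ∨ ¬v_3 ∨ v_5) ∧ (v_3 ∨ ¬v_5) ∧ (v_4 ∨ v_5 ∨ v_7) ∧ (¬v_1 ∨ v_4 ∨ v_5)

v_1 = True, v_2 = True, v_3 = True, v_4 = True, v_5 = True, v_6 = False, v_7 = False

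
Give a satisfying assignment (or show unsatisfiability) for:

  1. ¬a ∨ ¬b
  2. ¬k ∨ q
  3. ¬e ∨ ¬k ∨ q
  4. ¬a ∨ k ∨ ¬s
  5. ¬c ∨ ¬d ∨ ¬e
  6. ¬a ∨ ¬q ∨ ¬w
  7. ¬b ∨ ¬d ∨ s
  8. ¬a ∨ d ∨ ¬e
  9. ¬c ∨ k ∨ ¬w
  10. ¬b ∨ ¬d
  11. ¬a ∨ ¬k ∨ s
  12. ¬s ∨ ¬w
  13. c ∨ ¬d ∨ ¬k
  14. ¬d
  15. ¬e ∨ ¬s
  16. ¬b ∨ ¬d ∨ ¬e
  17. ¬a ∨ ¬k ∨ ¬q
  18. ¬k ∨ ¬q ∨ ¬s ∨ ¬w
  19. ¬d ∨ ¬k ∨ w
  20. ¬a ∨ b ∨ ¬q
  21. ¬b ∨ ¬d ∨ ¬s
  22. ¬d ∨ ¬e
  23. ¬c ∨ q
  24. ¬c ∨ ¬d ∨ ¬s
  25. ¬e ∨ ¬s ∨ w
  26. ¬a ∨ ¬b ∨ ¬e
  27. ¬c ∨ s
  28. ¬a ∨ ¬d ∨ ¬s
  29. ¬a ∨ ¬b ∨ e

c = False; w = True; d = False; b = True; a = False; e = False; k = False; q = False; s = False

Unit clause (¬d) forces d = False.
Set c = False.
Set w = True.
  then (¬s ∨ ¬w) forces s = False.
Set b = True.
  then (¬a ∨ ¬b) forces a = False.
Set e = False.
Set k = False.
Set q = False.
All clauses satisfied.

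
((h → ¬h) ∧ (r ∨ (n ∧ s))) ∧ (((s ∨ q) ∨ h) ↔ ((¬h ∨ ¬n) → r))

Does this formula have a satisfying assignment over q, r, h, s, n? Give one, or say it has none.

q = True; r = True; h = False; s = True; n = False

  (h → ¬h) ∧ (r ∨ (n ∧ s)) = True
    h → ¬h = True
      ¬h = True
    r ∨ (n ∧ s) = True
      n ∧ s = False
  ((s ∨ q) ∨ h) ↔ ((¬h ∨ ¬n) → r) = True
    (s ∨ q) ∨ h = True
      s ∨ q = True
    (¬h ∨ ¬n) → r = True
      ¬h ∨ ¬n = True
        ¬h = True
        ¬n = True
Both conjuncts True, so the formula holds.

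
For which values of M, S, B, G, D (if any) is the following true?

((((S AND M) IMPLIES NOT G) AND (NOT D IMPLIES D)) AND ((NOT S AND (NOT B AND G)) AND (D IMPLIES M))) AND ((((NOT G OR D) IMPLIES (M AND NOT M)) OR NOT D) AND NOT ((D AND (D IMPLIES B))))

UNSATISFIABLE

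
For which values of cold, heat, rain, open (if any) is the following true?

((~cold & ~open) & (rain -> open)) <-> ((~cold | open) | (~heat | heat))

cold: False, heat: False, rain: False, open: False

  ((~cold & ~open) & (rain -> open)) <-> ((~cold | open) | (~heat | heat)) = True
    (~cold & ~open) & (rain -> open) = True
      ~cold & ~open = True
        ~cold = True
        ~open = True
      rain -> open = True
    (~cold | open) | (~heat | heat) = True
      ~cold | open = True
        ~cold = True
      ~heat | heat = True
        ~heat = True
The formula evaluates to True.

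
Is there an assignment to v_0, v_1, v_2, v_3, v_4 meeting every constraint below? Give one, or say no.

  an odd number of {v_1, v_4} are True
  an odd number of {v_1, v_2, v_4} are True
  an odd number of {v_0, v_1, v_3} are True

v_0 = True, v_1 = True, v_2 = False, v_3 = True, v_4 = False

{v_1, v_4}: 1 true → odd ✓
{v_1, v_2, v_4}: 1 true → odd ✓
{v_0, v_1, v_3}: 3 true → odd ✓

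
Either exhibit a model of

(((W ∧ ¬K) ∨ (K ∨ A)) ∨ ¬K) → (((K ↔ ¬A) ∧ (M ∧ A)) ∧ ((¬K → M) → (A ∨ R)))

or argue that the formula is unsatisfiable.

W: True, K: False, M: True, A: True, R: False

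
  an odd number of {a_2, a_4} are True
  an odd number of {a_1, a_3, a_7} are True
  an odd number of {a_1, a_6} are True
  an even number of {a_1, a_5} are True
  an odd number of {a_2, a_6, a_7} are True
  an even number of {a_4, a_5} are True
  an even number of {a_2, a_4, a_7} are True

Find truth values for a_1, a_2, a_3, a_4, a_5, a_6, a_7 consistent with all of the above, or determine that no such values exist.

a_1 = False, a_2 = True, a_3 = False, a_4 = False, a_5 = False, a_6 = True, a_7 = True

{a_2, a_4}: 1 true → odd ✓
{a_1, a_3, a_7}: 1 true → odd ✓
{a_1, a_6}: 1 true → odd ✓
{a_1, a_5}: 0 true → even ✓
{a_2, a_6, a_7}: 3 true → odd ✓
{a_4, a_5}: 0 true → even ✓
{a_2, a_4, a_7}: 2 true → even ✓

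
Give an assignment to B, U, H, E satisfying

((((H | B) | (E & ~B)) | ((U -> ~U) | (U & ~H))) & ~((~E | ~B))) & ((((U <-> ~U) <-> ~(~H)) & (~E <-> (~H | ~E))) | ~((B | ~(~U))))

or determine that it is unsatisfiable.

Case B = True: the formula simplifies to ~(~E) & (((U <-> ~U) <-> ~(~H)) & (~E <-> (~H | ~E))).
  E = True: simplifies to ((U <-> ~U) <-> ~(~H)) & H.
    H = True: simplifies to U <-> ~U.
      U = True: this becomes True <-> ~True = False.
      U = False: this becomes False <-> ~False = False.
    H = False: the conjunct H is False.
  E = False: the conjunct ~(~E) becomes ~(~False) = False.
Case B = False: the conjunct ~((~E | ~B)) becomes ~((~E | True)) = False.
Both cases fail — unsatisfiable.

Unsatisfiable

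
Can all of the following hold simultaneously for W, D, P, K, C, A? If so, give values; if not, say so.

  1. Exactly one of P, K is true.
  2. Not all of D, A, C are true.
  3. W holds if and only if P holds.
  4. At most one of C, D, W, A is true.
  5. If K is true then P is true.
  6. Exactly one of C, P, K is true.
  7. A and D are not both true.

W: True, D: False, P: True, K: False, C: False, A: False

  (1) {P, K}: 1 true — exactly one ✓
  (2) {D, A, C}: 0/3 true — not all ✓
  (3) W=T, P=T — same ✓
  (4) {C, D, W, A}: 1 true — at most one ✓
  (5) K=F ⇒ P: vacuous ✓
  (6) {C, P, K}: 1 true — exactly one ✓
  (7) A=F, D=F — not both ✓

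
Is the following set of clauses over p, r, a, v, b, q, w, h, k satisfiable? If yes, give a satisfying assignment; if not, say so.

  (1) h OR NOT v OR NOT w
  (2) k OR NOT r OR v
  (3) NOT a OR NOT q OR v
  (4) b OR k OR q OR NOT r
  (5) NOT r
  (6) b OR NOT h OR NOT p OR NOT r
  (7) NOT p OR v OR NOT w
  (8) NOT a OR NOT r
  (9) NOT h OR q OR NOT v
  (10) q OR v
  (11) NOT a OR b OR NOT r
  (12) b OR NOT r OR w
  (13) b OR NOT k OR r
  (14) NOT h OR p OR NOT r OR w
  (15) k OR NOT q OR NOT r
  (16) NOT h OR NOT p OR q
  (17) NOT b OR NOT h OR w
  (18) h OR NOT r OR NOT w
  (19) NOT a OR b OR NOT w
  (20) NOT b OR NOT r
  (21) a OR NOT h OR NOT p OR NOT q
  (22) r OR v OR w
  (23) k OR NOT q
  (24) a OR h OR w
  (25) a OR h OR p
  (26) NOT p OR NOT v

Unit clause (NOT r) forces r = False.
Try p = True:
  (NOT p OR NOT v) forces v = False.
  (NOT p OR v OR NOT w) forces w = False.
  clause (r OR v OR w) is falsified — backtrack.
So p = False.
Set a = True.
Set v = True.
Set b = True.
Set q = True.
  then (k OR NOT q) forces k = True.
Set w = False.
  then (NOT b OR NOT h OR w) forces h = False.
All clauses satisfied.

p = False; r = False; a = True; v = True; b = True; q = True; w = False; h = False; k = True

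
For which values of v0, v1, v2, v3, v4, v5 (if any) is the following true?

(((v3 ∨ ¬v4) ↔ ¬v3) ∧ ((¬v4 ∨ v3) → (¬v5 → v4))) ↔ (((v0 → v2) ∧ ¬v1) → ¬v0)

v0 = True, v1 = False, v2 = True, v3 = True, v4 = False, v5 = False

  (((v3 ∨ ¬v4) ↔ ¬v3) ∧ ((¬v4 ∨ v3) → (¬v5 → v4))) ↔ (((v0 → v2) ∧ ¬v1) → ¬v0) = True
    ((v3 ∨ ¬v4) ↔ ¬v3) ∧ ((¬v4 ∨ v3) → (¬v5 → v4)) = False
      (v3 ∨ ¬v4) ↔ ¬v3 = False
        v3 ∨ ¬v4 = True
          ¬v4 = True
        ¬v3 = False
      (¬v4 ∨ v3) → (¬v5 → v4) = False
        ¬v4 ∨ v3 = True
          ¬v4 = True
        ¬v5 → v4 = False
          ¬v5 = True
    ((v0 → v2) ∧ ¬v1) → ¬v0 = False
      (v0 → v2) ∧ ¬v1 = True
        v0 → v2 = True
        ¬v1 = True
      ¬v0 = False
The formula evaluates to True.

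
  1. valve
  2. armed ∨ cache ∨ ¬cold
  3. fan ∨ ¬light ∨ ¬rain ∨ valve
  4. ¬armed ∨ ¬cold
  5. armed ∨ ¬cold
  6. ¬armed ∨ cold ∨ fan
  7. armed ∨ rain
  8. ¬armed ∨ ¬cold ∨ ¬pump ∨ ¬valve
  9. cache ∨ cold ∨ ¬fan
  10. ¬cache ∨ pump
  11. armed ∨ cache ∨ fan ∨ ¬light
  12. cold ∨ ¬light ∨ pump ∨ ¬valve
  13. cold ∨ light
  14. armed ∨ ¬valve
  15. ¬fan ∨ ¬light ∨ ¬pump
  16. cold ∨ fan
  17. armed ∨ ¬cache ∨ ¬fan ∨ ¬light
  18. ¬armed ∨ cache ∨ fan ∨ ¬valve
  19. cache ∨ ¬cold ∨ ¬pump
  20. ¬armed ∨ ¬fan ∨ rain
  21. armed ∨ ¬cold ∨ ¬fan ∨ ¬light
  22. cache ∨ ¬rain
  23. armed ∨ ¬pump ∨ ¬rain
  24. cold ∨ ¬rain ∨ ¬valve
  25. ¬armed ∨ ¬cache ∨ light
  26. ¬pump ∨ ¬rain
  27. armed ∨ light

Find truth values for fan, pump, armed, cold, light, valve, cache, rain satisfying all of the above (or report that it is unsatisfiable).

Unsatisfiable — no assignment works.

Case valve = True:
  (armed ∨ ¬valve) forces armed = True.
  (¬armed ∨ ¬cold) forces cold = False.
  (¬armed ∨ cold ∨ fan) forces fan = True.
  (cache ∨ cold ∨ ¬fan) forces cache = True.
  (¬cache ∨ pump) forces pump = True.
  (cold ∨ light) forces light = True.
  Clause (¬fan ∨ ¬light ∨ ¬pump) is falsified — contradiction.
Case valve = False:
  Clause (valve) is falsified — contradiction.
Both cases fail, so the formula is unsatisfiable.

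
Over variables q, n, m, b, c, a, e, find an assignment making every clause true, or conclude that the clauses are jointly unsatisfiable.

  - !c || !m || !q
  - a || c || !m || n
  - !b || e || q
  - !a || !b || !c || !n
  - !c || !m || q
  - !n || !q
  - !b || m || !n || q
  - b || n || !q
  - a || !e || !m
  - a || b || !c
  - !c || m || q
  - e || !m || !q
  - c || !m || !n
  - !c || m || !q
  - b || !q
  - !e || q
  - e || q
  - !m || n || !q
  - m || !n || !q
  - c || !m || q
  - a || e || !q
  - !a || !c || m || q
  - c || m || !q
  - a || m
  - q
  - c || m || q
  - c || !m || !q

UNSATISFIABLE

Case q = True:
  (!n || !q) forces n = False.
  (b || n || !q) forces b = True.
  (!m || n || !q) forces m = False.
  (!c || m || !q) forces c = False.
  Clause (c || m || !q) is falsified — contradiction.
Case q = False:
  Clause (q) is falsified — contradiction.
Both cases fail, so the formula is unsatisfiable.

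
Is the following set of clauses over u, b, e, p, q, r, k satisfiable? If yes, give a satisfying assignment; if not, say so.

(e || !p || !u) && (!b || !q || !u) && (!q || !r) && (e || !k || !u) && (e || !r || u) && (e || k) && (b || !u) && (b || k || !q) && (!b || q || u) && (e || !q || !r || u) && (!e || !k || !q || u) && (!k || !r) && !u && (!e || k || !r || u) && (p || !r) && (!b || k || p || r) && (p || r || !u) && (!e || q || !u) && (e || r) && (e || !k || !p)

u = False; b = False; e = True; p = False; q = False; r = False; k = True

Unit clause (!u) forces u = False.
Set b = False.
Set e = True.
Set p = False.
  then (p || !r) forces r = False.
Try q = True:
  (b || k || !q) forces k = True.
  clause (!e || !k || !q || u) is falsified — backtrack.
So q = False.
Set k = True.
All clauses satisfied.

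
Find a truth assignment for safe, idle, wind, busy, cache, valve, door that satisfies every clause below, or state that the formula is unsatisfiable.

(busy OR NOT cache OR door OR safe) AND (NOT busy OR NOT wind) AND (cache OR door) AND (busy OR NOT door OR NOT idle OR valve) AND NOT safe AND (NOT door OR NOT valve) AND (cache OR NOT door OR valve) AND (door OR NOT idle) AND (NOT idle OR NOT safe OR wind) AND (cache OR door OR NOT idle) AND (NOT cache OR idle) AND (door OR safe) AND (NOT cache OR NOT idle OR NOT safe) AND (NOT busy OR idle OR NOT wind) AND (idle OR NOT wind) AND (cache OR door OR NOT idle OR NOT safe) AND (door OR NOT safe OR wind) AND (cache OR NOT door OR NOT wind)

Unit clause (NOT safe) forces safe = False.
In (door OR safe) only door is left, so door = True.
In (NOT door OR NOT valve) only NOT valve is left, so valve = False.
In (cache OR NOT door OR valve) only cache is left, so cache = True.
In (NOT cache OR idle) only idle is left, so idle = True.
In (busy OR NOT door OR NOT idle OR valve) only busy is left, so busy = True.
In (NOT busy OR NOT wind) only NOT wind is left, so wind = False.
All clauses satisfied.

safe=F, idle=T, wind=F, busy=T, cache=T, valve=F, door=T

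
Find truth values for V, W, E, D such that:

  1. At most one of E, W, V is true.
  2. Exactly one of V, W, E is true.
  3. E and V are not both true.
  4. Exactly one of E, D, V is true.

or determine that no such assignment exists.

V = False, W = True, E = False, D = True

  (1) {E, W, V}: 1 true — at most one ✓
  (2) {V, W, E}: 1 true — exactly one ✓
  (3) E=F, V=F — not both ✓
  (4) {E, D, V}: 1 true — exactly one ✓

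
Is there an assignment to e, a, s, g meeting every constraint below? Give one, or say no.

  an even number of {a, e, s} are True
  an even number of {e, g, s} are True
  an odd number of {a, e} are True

e = True, a = False, s = True, g = False

{a, e, s}: 2 true → even ✓
{e, g, s}: 2 true → even ✓
{a, e}: 1 true → odd ✓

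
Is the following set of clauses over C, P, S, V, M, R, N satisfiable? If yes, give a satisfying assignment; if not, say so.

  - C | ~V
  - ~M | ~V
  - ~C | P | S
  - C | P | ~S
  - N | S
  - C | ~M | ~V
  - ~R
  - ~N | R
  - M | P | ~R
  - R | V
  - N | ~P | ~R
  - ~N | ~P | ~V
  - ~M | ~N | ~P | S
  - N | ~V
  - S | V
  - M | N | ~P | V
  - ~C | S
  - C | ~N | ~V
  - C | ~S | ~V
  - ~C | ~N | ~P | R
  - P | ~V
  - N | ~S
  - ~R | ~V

Unsatisfiable — no assignment works.

Case R = True:
  Clause (~R) is falsified — contradiction.
Case R = False:
  (~N | R) forces N = False.
  (N | S) forces S = True.
  Clause (N | ~S) is falsified — contradiction.
Both cases fail, so the formula is unsatisfiable.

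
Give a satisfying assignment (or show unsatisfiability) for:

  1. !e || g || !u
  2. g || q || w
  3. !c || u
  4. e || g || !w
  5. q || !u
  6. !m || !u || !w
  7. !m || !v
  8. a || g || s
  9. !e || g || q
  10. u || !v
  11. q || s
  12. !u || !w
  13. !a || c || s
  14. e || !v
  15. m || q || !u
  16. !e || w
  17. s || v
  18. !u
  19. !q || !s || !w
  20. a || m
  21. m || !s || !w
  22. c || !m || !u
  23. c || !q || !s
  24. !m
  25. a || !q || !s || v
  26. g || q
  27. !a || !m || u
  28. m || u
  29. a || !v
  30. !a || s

Unsatisfiable

Case m = True:
  Clause (!m) is falsified — contradiction.
Case m = False:
  (!u) forces u = False.
  Clause (m || u) is falsified — contradiction.
Both cases fail, so the formula is unsatisfiable.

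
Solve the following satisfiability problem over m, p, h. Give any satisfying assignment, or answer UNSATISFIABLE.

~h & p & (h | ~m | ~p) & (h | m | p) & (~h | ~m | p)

Unit clause (~h) forces h = False.
Unit clause (p) forces p = True.
In (h | ~m | ~p) only ~m is left, so m = False.
Check each clause:
  (~h): ~h holds.
  (p): p holds.
  (h | ~m | ~p): ~m holds.
  (h | m | p): p holds.
  (~h | ~m | p): ~h holds.
All clauses satisfied.

m = False, p = True, h = False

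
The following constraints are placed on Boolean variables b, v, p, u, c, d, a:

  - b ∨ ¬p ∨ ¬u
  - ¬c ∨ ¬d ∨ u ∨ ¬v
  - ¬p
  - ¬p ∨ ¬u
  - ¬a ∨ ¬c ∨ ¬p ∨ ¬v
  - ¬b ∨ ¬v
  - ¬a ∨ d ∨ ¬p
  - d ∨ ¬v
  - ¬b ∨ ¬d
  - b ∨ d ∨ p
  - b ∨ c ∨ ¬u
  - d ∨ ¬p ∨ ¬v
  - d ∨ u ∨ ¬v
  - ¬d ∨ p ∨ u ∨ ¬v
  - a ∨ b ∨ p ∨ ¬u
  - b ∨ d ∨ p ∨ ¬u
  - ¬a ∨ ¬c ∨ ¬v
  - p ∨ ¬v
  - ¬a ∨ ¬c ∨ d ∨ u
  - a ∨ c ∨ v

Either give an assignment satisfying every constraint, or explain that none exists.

b = False; v = False; p = False; u = False; c = False; d = True; a = True

Unit clause (¬p) forces p = False.
In (p ∨ ¬v) only ¬v is left, so v = False.
Set b = False.
  then (b ∨ d ∨ p) forces d = True.
Set u = False.
Set c = False.
  then (a ∨ c ∨ v) forces a = True.
All clauses satisfied.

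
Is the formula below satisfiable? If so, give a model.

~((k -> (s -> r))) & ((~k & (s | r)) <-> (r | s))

Case s = True: the formula simplifies to ~((k -> r)) & ~k.
  k = True: the conjunct ~k is False.
  k = False: the conjunct ~((k -> r)) becomes ~((False -> r)) = False.
Case s = False: the conjunct ~((k -> (s -> r))) becomes ~((k -> True)) = False.
Both cases fail — unsatisfiable.

Unsatisfiable — no assignment works.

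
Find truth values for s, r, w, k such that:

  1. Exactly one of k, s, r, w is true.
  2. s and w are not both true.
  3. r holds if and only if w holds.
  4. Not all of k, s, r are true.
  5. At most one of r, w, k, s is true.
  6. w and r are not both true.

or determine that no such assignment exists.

s = False, r = False, w = False, k = True

  (1) {k, s, r, w}: 1 true — exactly one ✓
  (2) s=F, w=F — not both ✓
  (3) r=F, w=F — same ✓
  (4) {k, s, r}: 1/3 true — not all ✓
  (5) {r, w, k, s}: 1 true — at most one ✓
  (6) w=F, r=F — not both ✓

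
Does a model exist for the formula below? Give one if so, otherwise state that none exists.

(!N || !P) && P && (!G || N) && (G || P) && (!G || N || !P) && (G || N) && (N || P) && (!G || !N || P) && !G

Unsatisfiable — no assignment works.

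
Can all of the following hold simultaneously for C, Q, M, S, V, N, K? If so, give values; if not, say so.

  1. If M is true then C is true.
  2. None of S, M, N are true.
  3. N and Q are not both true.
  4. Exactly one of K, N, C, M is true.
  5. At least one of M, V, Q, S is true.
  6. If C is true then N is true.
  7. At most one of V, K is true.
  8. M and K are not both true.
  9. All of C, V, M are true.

Case M = True:
  Constraint (2) is violated (M=T) — contradiction.
Case M = False:
  Constraint (9) is violated (M=F) — contradiction.
Both cases fail — unsatisfiable.

The formula is unsatisfiable.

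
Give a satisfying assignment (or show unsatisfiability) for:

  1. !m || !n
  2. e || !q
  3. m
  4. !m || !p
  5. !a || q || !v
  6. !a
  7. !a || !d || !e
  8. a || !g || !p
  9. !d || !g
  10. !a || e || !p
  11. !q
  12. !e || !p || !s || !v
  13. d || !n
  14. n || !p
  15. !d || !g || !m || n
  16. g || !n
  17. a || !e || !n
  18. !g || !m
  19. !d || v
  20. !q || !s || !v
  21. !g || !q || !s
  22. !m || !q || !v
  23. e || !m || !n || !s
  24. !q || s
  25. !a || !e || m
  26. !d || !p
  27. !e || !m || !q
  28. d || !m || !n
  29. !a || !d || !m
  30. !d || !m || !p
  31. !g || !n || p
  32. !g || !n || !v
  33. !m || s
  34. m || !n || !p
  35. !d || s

s: True, v: True, e: True, n: False, m: True, q: False, a: False, d: False, g: False, p: False

Unit clause (m) forces m = True.
In (!m || !p) only !p is left, so p = False.
Unit clause (!a) forces a = False.
Unit clause (!q) forces q = False.
In (!g || !m) only !g is left, so g = False.
In (!m || s) only s is left, so s = True.
In (!m || !n) only !n is left, so n = False.
Set v = True.
Set e = True.
Set d = False.
All clauses satisfied.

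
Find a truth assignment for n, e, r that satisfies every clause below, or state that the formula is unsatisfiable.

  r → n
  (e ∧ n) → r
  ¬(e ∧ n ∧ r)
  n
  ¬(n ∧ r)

n: True; e: False; r: False

Unit clause (n) forces n = True.
In (¬n ∨ ¬r) only ¬r is left, so r = False.
In (¬e ∨ ¬n ∨ r) only ¬e is left, so e = False.
Check each clause:
  (n): n holds.
  (¬n ∨ ¬r): ¬r holds.
  (n ∨ ¬r): n holds.
  (¬e ∨ ¬n ∨ ¬r): ¬e holds.
  (¬e ∨ ¬n ∨ r): ¬e holds.
All clauses satisfied.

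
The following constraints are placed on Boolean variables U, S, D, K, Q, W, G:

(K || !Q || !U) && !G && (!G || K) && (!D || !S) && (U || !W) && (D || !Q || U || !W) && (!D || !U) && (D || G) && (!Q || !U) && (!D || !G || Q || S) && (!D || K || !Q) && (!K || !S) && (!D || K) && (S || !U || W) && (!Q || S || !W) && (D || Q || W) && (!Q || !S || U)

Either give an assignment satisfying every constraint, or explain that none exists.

Unit clause (!G) forces G = False.
In (D || G) only D is left, so D = True.
In (!D || K) only K is left, so K = True.
In (!D || !S) only !S is left, so S = False.
In (!D || !U) only !U is left, so U = False.
In (U || !W) only !W is left, so W = False.
Set Q = True.
All clauses satisfied.

U=F, S=F, D=T, K=T, Q=T, W=F, G=F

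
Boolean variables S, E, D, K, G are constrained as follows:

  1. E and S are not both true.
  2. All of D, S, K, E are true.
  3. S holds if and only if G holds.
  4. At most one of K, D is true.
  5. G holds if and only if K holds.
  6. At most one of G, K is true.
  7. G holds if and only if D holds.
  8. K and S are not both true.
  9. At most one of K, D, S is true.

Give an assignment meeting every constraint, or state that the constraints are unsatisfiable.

Case D = True:
  (2) forces S = True.
  Constraint (9) is violated (D=T, S=T) — contradiction.
Case D = False:
  Constraint (2) is violated (D=F) — contradiction.
Both cases fail — unsatisfiable.

The formula is unsatisfiable.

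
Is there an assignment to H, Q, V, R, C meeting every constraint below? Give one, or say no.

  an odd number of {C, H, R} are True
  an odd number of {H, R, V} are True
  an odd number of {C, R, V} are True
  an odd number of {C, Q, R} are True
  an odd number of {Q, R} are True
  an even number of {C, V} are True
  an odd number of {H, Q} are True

The formula is unsatisfiable.

Adding constraints 1, 4, 7 mod 2: every variable appears an even number of times on the left, so the left side is 0.
But the right sides sum to 1 (mod 2). 0 ≠ 1 — the system is inconsistent.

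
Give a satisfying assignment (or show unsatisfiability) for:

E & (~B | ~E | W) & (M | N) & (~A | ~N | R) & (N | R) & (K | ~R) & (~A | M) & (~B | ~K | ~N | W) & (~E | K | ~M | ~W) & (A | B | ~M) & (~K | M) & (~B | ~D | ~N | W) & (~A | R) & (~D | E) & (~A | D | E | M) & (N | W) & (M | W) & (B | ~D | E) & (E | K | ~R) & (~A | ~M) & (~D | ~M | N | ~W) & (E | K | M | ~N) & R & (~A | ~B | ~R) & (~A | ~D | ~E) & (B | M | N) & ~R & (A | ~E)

The formula is unsatisfiable.

Case R = True:
  Clause (~R) is falsified — contradiction.
Case R = False:
  Clause (R) is falsified — contradiction.
Both cases fail, so the formula is unsatisfiable.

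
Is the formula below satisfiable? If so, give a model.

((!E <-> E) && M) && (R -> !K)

The conjunct !E <-> E is unsatisfiable on its own:
  E=F: evaluates to False.
  E=T: evaluates to False.
So the whole conjunction is unsatisfiable.

The formula is unsatisfiable.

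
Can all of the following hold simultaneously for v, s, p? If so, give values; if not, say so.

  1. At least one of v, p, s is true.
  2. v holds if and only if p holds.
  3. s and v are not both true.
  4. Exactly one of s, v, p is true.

v: False; s: True; p: False

  (1) {v, p, s}: 1 true — at least one ✓
  (2) v=F, p=F — same ✓
  (3) s=T, v=F — not both ✓
  (4) {s, v, p}: 1 true — exactly one ✓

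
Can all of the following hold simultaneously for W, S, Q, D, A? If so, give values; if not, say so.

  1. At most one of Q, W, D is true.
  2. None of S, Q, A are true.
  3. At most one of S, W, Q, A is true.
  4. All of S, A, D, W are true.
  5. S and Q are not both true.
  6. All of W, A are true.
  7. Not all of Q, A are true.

No satisfying assignment exists.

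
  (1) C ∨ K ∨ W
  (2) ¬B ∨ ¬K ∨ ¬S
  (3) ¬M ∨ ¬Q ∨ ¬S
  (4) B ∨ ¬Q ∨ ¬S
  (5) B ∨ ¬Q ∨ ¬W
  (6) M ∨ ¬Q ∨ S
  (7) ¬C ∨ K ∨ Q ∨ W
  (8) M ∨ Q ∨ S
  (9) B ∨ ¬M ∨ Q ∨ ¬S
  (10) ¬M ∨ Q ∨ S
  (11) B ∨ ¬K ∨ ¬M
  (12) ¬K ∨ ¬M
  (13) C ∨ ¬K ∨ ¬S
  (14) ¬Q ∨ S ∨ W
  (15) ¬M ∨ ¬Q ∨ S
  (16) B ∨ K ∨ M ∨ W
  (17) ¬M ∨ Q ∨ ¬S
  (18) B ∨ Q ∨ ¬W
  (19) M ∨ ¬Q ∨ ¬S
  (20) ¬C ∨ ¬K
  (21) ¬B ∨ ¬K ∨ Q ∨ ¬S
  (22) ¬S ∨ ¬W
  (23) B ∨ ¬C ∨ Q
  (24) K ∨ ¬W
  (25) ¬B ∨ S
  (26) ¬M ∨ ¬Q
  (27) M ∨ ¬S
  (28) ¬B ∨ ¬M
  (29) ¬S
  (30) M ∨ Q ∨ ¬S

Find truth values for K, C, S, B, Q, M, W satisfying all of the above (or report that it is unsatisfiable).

Unsatisfiable

Case Q = True:
  (¬M ∨ ¬Q) forces M = False.
  (M ∨ ¬Q ∨ S) forces S = True.
  Clause (M ∨ ¬Q ∨ ¬S) is falsified — contradiction.
Case Q = False:
  (¬S) forces S = False.
  (M ∨ Q ∨ S) forces M = True.
  Clause (¬M ∨ Q ∨ S) is falsified — contradiction.
Both cases fail, so the formula is unsatisfiable.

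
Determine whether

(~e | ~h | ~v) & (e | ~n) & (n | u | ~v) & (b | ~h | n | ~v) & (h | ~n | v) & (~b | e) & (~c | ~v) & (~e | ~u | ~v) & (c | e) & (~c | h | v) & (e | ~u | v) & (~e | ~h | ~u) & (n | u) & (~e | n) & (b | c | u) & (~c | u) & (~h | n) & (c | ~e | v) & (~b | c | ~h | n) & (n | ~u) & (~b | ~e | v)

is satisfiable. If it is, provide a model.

u = False, v = True, h = False, b = True, c = False, n = True, e = True

Try u = True:
  (n | ~u) forces n = True.
  (e | ~n) forces e = True.
  (~e | ~u | ~v) forces v = False.
  (h | ~n | v) forces h = True.
  clause (~e | ~h | ~u) is falsified — backtrack.
So u = False.
  then (n | u) forces n = True.
  then (~c | u) forces c = False.
  then (e | ~n) forces e = True.
  then (b | c | u) forces b = True.
  then (c | ~e | v) forces v = True.
  then (~e | ~h | ~v) forces h = False.
All clauses satisfied.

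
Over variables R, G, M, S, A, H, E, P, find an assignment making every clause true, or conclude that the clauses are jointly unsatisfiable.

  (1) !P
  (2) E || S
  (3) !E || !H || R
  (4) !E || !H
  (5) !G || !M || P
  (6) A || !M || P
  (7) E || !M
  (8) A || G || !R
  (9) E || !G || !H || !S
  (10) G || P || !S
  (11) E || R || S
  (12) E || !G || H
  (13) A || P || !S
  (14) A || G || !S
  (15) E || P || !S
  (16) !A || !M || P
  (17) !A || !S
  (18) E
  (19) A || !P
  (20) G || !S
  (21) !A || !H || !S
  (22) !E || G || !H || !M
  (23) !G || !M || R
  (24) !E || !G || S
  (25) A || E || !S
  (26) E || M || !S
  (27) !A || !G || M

Unit clause (!P) forces P = False.
Unit clause (E) forces E = True.
In (!E || !H) only !H is left, so H = False.
Set R = True.
Set G = False.
  then (A || G || !R) forces A = True.
  then (G || P || !S) forces S = False.
  then (!A || !M || P) forces M = False.
All clauses satisfied.

R = True, G = False, M = False, S = False, A = True, H = False, E = True, P = False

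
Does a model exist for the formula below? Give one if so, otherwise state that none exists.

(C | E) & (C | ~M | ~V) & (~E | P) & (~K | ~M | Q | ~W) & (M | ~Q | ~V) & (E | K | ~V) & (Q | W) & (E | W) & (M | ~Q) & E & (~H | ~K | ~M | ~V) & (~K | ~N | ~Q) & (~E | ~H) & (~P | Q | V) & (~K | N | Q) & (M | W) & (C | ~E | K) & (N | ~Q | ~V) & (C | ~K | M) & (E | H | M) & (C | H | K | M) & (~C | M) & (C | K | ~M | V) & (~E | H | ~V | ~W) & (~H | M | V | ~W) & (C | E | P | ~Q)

Unit clause (E) forces E = True.
In (~E | ~H) only ~H is left, so H = False.
In (~E | P) only P is left, so P = True.
Set K = False.
  then (C | ~E | K) forces C = True.
  then (~C | M) forces M = True.
Set W = False.
  then (Q | W) forces Q = True.
Set V = False.
Set N = False.
All clauses satisfied.

E: True, P: True, H: False, K: False, W: False, Q: True, V: False, M: True, C: True, N: False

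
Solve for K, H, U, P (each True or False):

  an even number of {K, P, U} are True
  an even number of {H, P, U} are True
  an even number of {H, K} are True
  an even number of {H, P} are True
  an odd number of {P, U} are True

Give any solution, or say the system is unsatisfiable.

K = True, H = True, U = False, P = True

{K, P, U}: 2 true → even ✓
{H, P, U}: 2 true → even ✓
{H, K}: 2 true → even ✓
{H, P}: 2 true → even ✓
{P, U}: 1 true → odd ✓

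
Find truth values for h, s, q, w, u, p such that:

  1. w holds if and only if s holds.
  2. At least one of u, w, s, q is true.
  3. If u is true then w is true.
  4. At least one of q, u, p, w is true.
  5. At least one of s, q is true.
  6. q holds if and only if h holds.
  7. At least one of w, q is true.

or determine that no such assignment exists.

h = False, s = True, q = False, w = True, u = True, p = False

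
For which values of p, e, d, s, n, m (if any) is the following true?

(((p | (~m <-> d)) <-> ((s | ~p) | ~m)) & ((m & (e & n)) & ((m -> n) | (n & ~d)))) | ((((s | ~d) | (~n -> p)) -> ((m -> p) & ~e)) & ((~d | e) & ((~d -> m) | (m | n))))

p=T; e=F; d=F; s=F; n=T; m=F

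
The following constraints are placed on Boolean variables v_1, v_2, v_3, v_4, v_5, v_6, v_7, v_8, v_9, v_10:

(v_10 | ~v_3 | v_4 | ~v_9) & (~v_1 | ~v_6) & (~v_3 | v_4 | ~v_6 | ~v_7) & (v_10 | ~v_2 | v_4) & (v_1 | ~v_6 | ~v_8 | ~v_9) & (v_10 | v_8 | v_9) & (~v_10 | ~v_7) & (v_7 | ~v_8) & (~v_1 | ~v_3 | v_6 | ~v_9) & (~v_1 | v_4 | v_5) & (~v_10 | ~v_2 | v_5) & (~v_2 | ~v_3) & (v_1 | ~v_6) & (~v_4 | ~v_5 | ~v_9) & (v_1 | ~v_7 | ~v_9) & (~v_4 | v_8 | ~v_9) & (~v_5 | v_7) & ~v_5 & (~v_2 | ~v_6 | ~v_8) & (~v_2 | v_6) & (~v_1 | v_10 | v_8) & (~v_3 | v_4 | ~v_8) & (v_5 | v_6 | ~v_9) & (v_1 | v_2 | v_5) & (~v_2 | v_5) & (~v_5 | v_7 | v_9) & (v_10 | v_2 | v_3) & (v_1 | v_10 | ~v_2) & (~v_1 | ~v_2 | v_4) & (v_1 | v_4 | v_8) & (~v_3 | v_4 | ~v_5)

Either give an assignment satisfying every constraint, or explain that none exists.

Unit clause (~v_5) forces v_5 = False.
In (~v_2 | v_5) only ~v_2 is left, so v_2 = False.
In (v_1 | v_2 | v_5) only v_1 is left, so v_1 = True.
In (~v_1 | ~v_6) only ~v_6 is left, so v_6 = False.
In (~v_1 | v_4 | v_5) only v_4 is left, so v_4 = True.
In (v_5 | v_6 | ~v_9) only ~v_9 is left, so v_9 = False.
Set v_3 = False.
  then (v_10 | v_2 | v_3) forces v_10 = True.
  then (~v_10 | ~v_7) forces v_7 = False.
  then (v_7 | ~v_8) forces v_8 = False.
All clauses satisfied.

v_1 = True; v_2 = False; v_3 = False; v_4 = True; v_5 = False; v_6 = False; v_7 = False; v_8 = False; v_9 = False; v_10 = True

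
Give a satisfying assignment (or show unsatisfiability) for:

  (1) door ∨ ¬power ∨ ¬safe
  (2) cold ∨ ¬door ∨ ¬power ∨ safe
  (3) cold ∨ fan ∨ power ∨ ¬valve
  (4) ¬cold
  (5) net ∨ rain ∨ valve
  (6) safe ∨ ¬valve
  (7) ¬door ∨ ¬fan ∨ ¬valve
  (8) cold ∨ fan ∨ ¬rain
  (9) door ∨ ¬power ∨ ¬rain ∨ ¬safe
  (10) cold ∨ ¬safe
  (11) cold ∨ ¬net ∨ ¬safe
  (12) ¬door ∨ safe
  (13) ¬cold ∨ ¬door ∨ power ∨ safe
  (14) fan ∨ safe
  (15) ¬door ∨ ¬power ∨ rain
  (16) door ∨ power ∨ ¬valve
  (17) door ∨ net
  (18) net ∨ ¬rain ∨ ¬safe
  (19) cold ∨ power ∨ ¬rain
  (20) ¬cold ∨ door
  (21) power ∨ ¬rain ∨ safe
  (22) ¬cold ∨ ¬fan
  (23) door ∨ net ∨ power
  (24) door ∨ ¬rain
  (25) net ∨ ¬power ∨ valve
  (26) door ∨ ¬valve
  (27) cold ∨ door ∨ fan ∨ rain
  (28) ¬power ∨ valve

power = False, rain = False, safe = False, net = True, cold = False, fan = True, door = False, valve = False

Unit clause (¬cold) forces cold = False.
In (cold ∨ ¬safe) only ¬safe is left, so safe = False.
In (¬door ∨ safe) only ¬door is left, so door = False.
In (fan ∨ safe) only fan is left, so fan = True.
In (door ∨ net) only net is left, so net = True.
In (door ∨ ¬rain) only ¬rain is left, so rain = False.
In (door ∨ ¬valve) only ¬valve is left, so valve = False.
In (¬power ∨ valve) only ¬power is left, so power = False.
All clauses satisfied.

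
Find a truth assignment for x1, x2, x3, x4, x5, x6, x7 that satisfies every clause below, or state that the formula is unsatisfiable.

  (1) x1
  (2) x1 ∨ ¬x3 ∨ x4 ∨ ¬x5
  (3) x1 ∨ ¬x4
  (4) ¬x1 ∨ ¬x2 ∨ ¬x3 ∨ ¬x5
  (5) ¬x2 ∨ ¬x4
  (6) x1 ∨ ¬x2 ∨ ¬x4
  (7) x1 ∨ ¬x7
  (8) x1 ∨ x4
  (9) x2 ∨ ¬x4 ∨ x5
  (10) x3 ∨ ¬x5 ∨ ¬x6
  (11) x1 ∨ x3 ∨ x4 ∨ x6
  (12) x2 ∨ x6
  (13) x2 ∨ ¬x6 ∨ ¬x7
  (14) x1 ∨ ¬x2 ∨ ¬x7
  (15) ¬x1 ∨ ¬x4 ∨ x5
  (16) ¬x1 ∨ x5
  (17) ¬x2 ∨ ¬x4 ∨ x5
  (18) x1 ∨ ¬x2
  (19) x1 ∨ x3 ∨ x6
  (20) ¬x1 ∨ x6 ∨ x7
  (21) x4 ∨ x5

Unit clause (x1) forces x1 = True.
In (¬x1 ∨ x5) only x5 is left, so x5 = True.
Set x2 = False.
  then (x2 ∨ x6) forces x6 = True.
  then (x2 ∨ ¬x6 ∨ ¬x7) forces x7 = False.
  then (x3 ∨ ¬x5 ∨ ¬x6) forces x3 = True.
Set x4 = False.
All clauses satisfied.

x1=T, x2=F, x3=T, x4=F, x5=T, x6=T, x7=F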